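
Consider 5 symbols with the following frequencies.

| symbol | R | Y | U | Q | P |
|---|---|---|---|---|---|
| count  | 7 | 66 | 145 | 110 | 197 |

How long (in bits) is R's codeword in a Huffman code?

4

Huffman merges, smallest pair first:
merge R(7) and Y(66): 73
merge 73 and Q(110): 183
merge U(145) and 183: 328
merge P(197) and 328: 525
R sits 4 levels below the root, so its codeword is 4 bits.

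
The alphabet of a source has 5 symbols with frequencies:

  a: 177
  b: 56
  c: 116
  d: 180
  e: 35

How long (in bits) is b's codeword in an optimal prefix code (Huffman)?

Build the tree from the bottom:
merge e(35) and b(56): 91
merge 91 and c(116): 207
merge a(177) and d(180): 357
merge 207 and 357: 564
b sits 3 levels below the root, so its codeword is 3 bits.

3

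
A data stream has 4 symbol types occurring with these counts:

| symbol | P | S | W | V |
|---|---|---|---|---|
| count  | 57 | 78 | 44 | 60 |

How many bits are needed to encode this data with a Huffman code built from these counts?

478

Greedily combine the two least-frequent nodes:
W(44) + P(57) → 101
V(60) + S(78) → 138
101 + 138 → 239
Total encoded bits = sum of merged weights = 101 + 138 + 239 = 478.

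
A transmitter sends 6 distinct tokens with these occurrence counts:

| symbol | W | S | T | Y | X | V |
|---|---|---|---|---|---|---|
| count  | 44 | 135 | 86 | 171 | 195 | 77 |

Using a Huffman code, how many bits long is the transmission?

Greedily combine the two least-frequent nodes:
W(44) + V(77) → 121
T(86) + 121 → 207
S(135) + Y(171) → 306
X(195) + 207 → 402
306 + 402 → 708
The encoded length is the sum of every internal node's weight: 121 + 207 + 306 + 402 + 708 = 1744 bits.

1744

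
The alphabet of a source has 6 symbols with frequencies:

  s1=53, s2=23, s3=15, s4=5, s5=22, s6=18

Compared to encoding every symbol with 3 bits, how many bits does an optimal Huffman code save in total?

86

Fixed-length: 3 bits × 136 symbols = 408 bits.
Huffman merges:
combine s4(5), s3(15) → 20
combine s6(18), 20 → 38
combine s5(22), s2(23) → 45
combine 38, 45 → 83
combine s1(53), 83 → 136
Huffman total = 20 + 38 + 45 + 83 + 136 = 322 bits.
Saving = 408 − 322 = 86 bits.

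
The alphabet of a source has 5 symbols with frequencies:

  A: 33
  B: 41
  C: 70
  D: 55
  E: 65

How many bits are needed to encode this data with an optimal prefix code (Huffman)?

Build the Huffman tree bottom-up:
merge A(33) and B(41): 74
merge D(55) and E(65): 120
merge C(70) and 74: 144
merge 120 and 144: 264
Each symbol's bit-cost is frequency × depth; summing gives 602 bits (equivalently 74 + 120 + 144 + 264).

602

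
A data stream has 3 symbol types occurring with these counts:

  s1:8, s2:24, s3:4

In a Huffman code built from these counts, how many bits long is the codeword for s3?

Repeatedly merge the two smallest:
combine s3(4), s1(8) → 12
combine 12, s2(24) → 36
The subtree containing s3 is merged 2 times, so code length = 2.

2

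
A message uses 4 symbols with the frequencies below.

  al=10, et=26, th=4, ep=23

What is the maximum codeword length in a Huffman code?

3

Merge the two lowest-weight nodes at each step:
merge th(4) and al(10): 14
merge 14 and ep(23): 37
merge et(26) and 37: 63
The rarest symbols sit at the bottom; the longest codeword is 3 bits.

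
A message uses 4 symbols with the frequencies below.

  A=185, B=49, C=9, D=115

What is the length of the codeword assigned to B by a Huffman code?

Repeatedly merge the two smallest:
merge C(9) and B(49): 58
merge 58 and D(115): 173
merge 173 and A(185): 358
The subtree containing B is merged 3 times, so code length = 3.

3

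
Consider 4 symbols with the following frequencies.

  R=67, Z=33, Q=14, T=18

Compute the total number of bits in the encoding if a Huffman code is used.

Greedily combine the two least-frequent nodes:
Q(14) + T(18) → 32
32 + Z(33) → 65
65 + R(67) → 132
The encoded length is the sum of every internal node's weight: 32 + 65 + 132 = 229 bits.

229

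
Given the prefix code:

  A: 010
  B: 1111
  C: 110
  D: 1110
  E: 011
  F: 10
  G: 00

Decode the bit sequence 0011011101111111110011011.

GCDBBFEE

Read left to right; each codeword is recognised as soon as it completes (prefix code):
  00→G | 110→C | 1110→D | 1111→B | 1111→B | 10→F | 011→E | 011→E
Decoded message: GCDBBFEE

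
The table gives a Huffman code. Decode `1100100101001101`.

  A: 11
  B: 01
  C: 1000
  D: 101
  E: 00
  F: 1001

Read left to right; each codeword is recognised as soon as it completes (prefix code):
  11→A | 00→E | 1001→F | 01→B | 00→E | 11→A | 01→B
Decoded message: AEFBEAB

AEFBEAB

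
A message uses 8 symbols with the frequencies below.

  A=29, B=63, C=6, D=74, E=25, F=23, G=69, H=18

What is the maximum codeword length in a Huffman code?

Merge the two lowest-weight nodes at each step:
merge C(6) and H(18): 24
merge F(23) and 24: 47
merge E(25) and A(29): 54
merge 47 and 54: 101
merge B(63) and G(69): 132
merge D(74) and 101: 175
merge 132 and 175: 307
The rarest symbols sit at the bottom; the longest codeword is 5 bits.

5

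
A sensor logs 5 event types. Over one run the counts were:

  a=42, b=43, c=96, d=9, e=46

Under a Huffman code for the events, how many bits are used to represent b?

Repeatedly merge the two smallest:
merge d(9) and a(42): 51
merge b(43) and e(46): 89
merge 51 and 89: 140
merge c(96) and 140: 236
b sits 3 levels below the root, so its codeword is 3 bits.

3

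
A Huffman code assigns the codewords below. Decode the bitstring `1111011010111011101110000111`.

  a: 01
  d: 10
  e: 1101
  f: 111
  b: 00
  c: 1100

Read left to right; each codeword is recognised as soon as it completes (prefix code):
  111→f | 10→d | 1101→e | 01→a | 1101→e | 1101→e | 1100→c | 00→b | 111→f
Decoded message: fdeaeecbf

fdeaeecbf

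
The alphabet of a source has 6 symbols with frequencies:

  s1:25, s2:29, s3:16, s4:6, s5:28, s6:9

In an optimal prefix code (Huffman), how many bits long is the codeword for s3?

3

Repeatedly merge the two smallest:
merge s4(6) and s6(9): 15
merge 15 and s3(16): 31
merge s1(25) and s5(28): 53
merge s2(29) and 31: 60
merge 53 and 60: 113
s3's leaf is at depth 3, giving a 3-bit codeword.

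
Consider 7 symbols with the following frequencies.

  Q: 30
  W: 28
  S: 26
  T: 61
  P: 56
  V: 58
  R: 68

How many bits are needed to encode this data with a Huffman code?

Greedily combine the two least-frequent nodes:
combine S(26), W(28) → 54
combine Q(30), 54 → 84
combine P(56), V(58) → 114
combine T(61), R(68) → 129
combine 84, 114 → 198
combine 129, 198 → 327
Each symbol's bit-cost is frequency × depth; summing gives 906 bits (equivalently 54 + 84 + 114 + 129 + 198 + 327).

906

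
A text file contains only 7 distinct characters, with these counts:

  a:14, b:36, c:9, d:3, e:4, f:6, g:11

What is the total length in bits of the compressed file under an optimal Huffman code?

197

Build the Huffman tree bottom-up:
combine d(3), e(4) → 7
combine f(6), 7 → 13
combine c(9), g(11) → 20
combine 13, a(14) → 27
combine 20, 27 → 47
combine b(36), 47 → 83
Each symbol's bit-cost is frequency × depth; summing gives 197 bits (equivalently 7 + 13 + 20 + 27 + 47 + 83).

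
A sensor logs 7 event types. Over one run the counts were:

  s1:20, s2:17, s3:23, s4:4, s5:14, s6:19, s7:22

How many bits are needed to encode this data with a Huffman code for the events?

330

Greedily combine the two least-frequent nodes:
combine s4(4), s5(14) → 18
combine s2(17), 18 → 35
combine s6(19), s1(20) → 39
combine s7(22), s3(23) → 45
combine 35, 39 → 74
combine 45, 74 → 119
Total encoded bits = sum of merged weights = 18 + 35 + 39 + 45 + 74 + 119 = 330.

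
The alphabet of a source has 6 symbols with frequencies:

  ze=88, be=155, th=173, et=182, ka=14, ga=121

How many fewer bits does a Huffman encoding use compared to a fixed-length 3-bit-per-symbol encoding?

408

Fixed-length: 3 bits × 733 symbols = 2199 bits.
Huffman merges:
ka(14) + ze(88) → 102
102 + ga(121) → 223
be(155) + th(173) → 328
et(182) + 223 → 405
328 + 405 → 733
Huffman total = 102 + 223 + 328 + 405 + 733 = 1791 bits.
Saving = 2199 − 1791 = 408 bits.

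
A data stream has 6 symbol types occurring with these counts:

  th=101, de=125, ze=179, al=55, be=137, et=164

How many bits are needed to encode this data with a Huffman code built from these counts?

Build the Huffman tree bottom-up:
al(55) + th(101) → 156
de(125) + be(137) → 262
156 + et(164) → 320
ze(179) + 262 → 441
320 + 441 → 761
Total encoded bits = sum of merged weights = 156 + 262 + 320 + 441 + 761 = 1940.

1940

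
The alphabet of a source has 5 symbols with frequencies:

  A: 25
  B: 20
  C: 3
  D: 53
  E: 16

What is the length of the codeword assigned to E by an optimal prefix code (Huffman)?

Repeatedly merge the two smallest:
combine C(3), E(16) → 19
combine 19, B(20) → 39
combine A(25), 39 → 64
combine D(53), 64 → 117
E's leaf is at depth 4, giving a 4-bit codeword.

4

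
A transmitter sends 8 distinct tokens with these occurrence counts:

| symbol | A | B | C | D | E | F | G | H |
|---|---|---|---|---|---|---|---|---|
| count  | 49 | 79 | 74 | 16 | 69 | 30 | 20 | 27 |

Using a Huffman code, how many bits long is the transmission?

1032

Greedily combine the two least-frequent nodes:
combine D(16), G(20) → 36
combine H(27), F(30) → 57
combine 36, A(49) → 85
combine 57, E(69) → 126
combine C(74), B(79) → 153
combine 85, 126 → 211
combine 153, 211 → 364
Total encoded bits = sum of merged weights = 36 + 57 + 85 + 126 + 153 + 211 + 364 = 1032.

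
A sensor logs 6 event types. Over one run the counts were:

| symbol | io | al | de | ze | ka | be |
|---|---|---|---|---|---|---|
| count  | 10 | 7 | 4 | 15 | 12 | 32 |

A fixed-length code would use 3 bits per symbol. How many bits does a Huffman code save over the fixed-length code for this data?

53

Fixed-length: 3 bits × 80 symbols = 240 bits.
Huffman merges:
de(4) + al(7) → 11
io(10) + 11 → 21
ka(12) + ze(15) → 27
21 + 27 → 48
be(32) + 48 → 80
Huffman total = 11 + 21 + 27 + 48 + 80 = 187 bits.
Saving = 240 − 187 = 53 bits.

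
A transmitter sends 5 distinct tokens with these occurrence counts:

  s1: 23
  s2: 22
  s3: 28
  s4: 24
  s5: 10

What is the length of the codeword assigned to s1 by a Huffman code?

Huffman merges, smallest pair first:
merge s5(10) and s2(22): 32
merge s1(23) and s4(24): 47
merge s3(28) and 32: 60
merge 47 and 60: 107
s1's leaf is at depth 2, giving a 2-bit codeword.

2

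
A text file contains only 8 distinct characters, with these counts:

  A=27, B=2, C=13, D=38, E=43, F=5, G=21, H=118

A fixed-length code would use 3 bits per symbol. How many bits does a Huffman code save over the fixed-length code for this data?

168

Fixed-length: 3 bits × 267 symbols = 801 bits.
Huffman merges:
combine B(2), F(5) → 7
combine 7, C(13) → 20
combine 20, G(21) → 41
combine A(27), D(38) → 65
combine 41, E(43) → 84
combine 65, 84 → 149
combine H(118), 149 → 267
Huffman total = 7 + 20 + 41 + 65 + 84 + 149 + 267 = 633 bits.
Saving = 801 − 633 = 168 bits.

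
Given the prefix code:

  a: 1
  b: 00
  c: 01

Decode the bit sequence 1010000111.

acbbaaa

Read left to right; each codeword is recognised as soon as it completes (prefix code):
  1→a | 01→c | 00→b | 00→b | 1→a | 1→a | 1→a
Decoded message: acbbaaa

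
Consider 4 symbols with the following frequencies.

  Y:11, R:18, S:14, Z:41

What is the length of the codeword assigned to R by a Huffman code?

Huffman merges, smallest pair first:
Y(11) + S(14) → 25
R(18) + 25 → 43
Z(41) + 43 → 84
R's leaf is at depth 2, giving a 2-bit codeword.

2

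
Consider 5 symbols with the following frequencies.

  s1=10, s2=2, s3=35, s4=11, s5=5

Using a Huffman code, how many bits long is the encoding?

Build the Huffman tree bottom-up:
merge s2(2) and s5(5): 7
merge 7 and s1(10): 17
merge s4(11) and 17: 28
merge 28 and s3(35): 63
The encoded length is the sum of every internal node's weight: 7 + 17 + 28 + 63 = 115 bits.

115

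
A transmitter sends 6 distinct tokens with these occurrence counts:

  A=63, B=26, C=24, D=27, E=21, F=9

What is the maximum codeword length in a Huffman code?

Merge the two lowest-weight nodes at each step:
combine F(9), E(21) → 30
combine C(24), B(26) → 50
combine D(27), 30 → 57
combine 50, 57 → 107
combine A(63), 107 → 170
The first pair merged (F, E) ends up deepest, at depth 4.

4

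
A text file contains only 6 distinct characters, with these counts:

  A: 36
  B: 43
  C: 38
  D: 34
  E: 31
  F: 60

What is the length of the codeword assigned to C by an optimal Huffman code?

Build the tree from the bottom:
combine E(31), D(34) → 65
combine A(36), C(38) → 74
combine B(43), F(60) → 103
combine 65, 74 → 139
combine 103, 139 → 242
C sits 3 levels below the root, so its codeword is 3 bits.

3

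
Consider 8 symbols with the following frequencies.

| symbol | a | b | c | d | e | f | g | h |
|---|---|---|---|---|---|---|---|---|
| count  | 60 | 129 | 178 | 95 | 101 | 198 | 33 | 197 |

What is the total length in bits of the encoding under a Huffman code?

Greedily combine the two least-frequent nodes:
combine g(33), a(60) → 93
combine 93, d(95) → 188
combine e(101), b(129) → 230
combine c(178), 188 → 366
combine h(197), f(198) → 395
combine 230, 366 → 596
combine 395, 596 → 991
The encoded length is the sum of every internal node's weight: 93 + 188 + 230 + 366 + 395 + 596 + 991 = 2859 bits.

2859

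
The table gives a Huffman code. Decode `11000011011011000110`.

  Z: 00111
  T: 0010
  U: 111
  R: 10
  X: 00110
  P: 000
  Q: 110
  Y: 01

QPQQQX

Read left to right; each codeword is recognised as soon as it completes (prefix code):
  110→Q | 000→P | 110→Q | 110→Q | 110→Q | 00110→X
Decoded message: QPQQQX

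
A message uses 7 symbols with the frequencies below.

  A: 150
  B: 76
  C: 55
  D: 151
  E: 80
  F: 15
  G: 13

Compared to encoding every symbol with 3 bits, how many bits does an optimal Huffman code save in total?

Fixed-length: 3 bits × 540 symbols = 1620 bits.
Huffman merges:
merge G(13) and F(15): 28
merge 28 and C(55): 83
merge B(76) and E(80): 156
merge 83 and A(150): 233
merge D(151) and 156: 307
merge 233 and 307: 540
Huffman total = 28 + 83 + 156 + 233 + 307 + 540 = 1347 bits.
Saving = 1620 − 1347 = 273 bits.

273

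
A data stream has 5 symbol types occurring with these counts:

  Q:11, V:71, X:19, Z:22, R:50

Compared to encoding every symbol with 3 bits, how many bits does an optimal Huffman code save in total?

162

Fixed-length: 3 bits × 173 symbols = 519 bits.
Huffman merges:
combine Q(11), X(19) → 30
combine Z(22), 30 → 52
combine R(50), 52 → 102
combine V(71), 102 → 173
Huffman total = 30 + 52 + 102 + 173 = 357 bits.
Saving = 519 − 357 = 162 bits.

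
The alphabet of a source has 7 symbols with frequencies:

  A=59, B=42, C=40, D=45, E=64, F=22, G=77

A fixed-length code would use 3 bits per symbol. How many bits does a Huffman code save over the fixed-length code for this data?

Fixed-length: 3 bits × 349 symbols = 1047 bits.
Huffman merges:
combine F(22), C(40) → 62
combine B(42), D(45) → 87
combine A(59), 62 → 121
combine E(64), G(77) → 141
combine 87, 121 → 208
combine 141, 208 → 349
Huffman total = 62 + 87 + 121 + 141 + 208 + 349 = 968 bits.
Saving = 1047 − 968 = 79 bits.

79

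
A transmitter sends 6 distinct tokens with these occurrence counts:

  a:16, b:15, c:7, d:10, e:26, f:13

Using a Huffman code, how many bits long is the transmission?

219

Greedily combine the two least-frequent nodes:
merge c(7) and d(10): 17
merge f(13) and b(15): 28
merge a(16) and 17: 33
merge e(26) and 28: 54
merge 33 and 54: 87
Total encoded bits = sum of merged weights = 17 + 28 + 33 + 54 + 87 = 219.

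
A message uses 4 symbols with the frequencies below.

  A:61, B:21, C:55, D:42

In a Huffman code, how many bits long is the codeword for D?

2

Huffman merges, smallest pair first:
merge B(21) and D(42): 63
merge C(55) and A(61): 116
merge 63 and 116: 179
The subtree containing D is merged 2 times, so code length = 2.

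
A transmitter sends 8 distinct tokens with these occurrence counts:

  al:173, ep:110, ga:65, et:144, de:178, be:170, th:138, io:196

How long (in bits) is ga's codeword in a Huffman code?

4

Huffman merges, smallest pair first:
merge ga(65) and ep(110): 175
merge th(138) and et(144): 282
merge be(170) and al(173): 343
merge 175 and de(178): 353
merge io(196) and 282: 478
merge 343 and 353: 696
merge 478 and 696: 1174
The subtree containing ga is merged 4 times, so code length = 4.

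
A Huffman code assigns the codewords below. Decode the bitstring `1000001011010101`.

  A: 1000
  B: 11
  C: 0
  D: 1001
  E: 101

Read left to right; each codeword is recognised as soon as it completes (prefix code):
  1000→A | 0→C | 0→C | 101→E | 101→E | 0→C | 101→E
Decoded message: ACCEECE

ACCEECE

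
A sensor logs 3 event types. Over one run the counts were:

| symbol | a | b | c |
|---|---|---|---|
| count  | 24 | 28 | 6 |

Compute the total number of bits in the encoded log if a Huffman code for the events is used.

88

Greedily combine the two least-frequent nodes:
c(6) + a(24) → 30
b(28) + 30 → 58
Each symbol's bit-cost is frequency × depth; summing gives 88 bits (equivalently 30 + 58).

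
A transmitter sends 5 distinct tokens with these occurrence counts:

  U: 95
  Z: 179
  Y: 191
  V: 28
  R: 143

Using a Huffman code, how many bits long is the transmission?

Merge the two smallest weights repeatedly:
V(28) + U(95) → 123
123 + R(143) → 266
Z(179) + Y(191) → 370
266 + 370 → 636
Total encoded bits = sum of merged weights = 123 + 266 + 370 + 636 = 1395.

1395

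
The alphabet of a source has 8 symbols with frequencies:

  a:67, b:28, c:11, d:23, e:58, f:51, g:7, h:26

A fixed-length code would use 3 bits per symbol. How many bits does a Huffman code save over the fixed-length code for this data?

Fixed-length: 3 bits × 271 symbols = 813 bits.
Huffman merges:
merge g(7) and c(11): 18
merge 18 and d(23): 41
merge h(26) and b(28): 54
merge 41 and f(51): 92
merge 54 and e(58): 112
merge a(67) and 92: 159
merge 112 and 159: 271
Huffman total = 18 + 41 + 54 + 92 + 112 + 159 + 271 = 747 bits.
Saving = 813 − 747 = 66 bits.

66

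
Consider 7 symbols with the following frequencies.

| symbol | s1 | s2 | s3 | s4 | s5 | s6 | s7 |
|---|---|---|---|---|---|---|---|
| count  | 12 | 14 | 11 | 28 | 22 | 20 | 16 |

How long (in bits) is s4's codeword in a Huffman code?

2

Repeatedly merge the two smallest:
merge s3(11) and s1(12): 23
merge s2(14) and s7(16): 30
merge s6(20) and s5(22): 42
merge 23 and s4(28): 51
merge 30 and 42: 72
merge 51 and 72: 123
s4 sits 2 levels below the root, so its codeword is 2 bits.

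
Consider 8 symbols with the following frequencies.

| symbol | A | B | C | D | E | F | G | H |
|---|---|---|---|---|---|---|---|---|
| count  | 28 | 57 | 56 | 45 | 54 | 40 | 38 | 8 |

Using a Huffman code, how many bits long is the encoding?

Build the Huffman tree bottom-up:
H(8) + A(28) → 36
36 + G(38) → 74
F(40) + D(45) → 85
E(54) + C(56) → 110
B(57) + 74 → 131
85 + 110 → 195
131 + 195 → 326
Total encoded bits = sum of merged weights = 36 + 74 + 85 + 110 + 131 + 195 + 326 = 957.

957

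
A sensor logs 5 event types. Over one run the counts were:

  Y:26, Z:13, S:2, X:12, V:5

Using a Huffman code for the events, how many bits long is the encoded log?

Merge the two smallest weights repeatedly:
S(2) + V(5) → 7
7 + X(12) → 19
Z(13) + 19 → 32
Y(26) + 32 → 58
The encoded length is the sum of every internal node's weight: 7 + 19 + 32 + 58 = 116 bits.

116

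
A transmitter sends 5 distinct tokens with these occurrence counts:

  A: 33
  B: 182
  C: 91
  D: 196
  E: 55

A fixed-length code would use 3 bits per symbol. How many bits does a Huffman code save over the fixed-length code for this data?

486

Fixed-length: 3 bits × 557 symbols = 1671 bits.
Huffman merges:
combine A(33), E(55) → 88
combine 88, C(91) → 179
combine 179, B(182) → 361
combine D(196), 361 → 557
Huffman total = 88 + 179 + 361 + 557 = 1185 bits.
Saving = 1671 − 1185 = 486 bits.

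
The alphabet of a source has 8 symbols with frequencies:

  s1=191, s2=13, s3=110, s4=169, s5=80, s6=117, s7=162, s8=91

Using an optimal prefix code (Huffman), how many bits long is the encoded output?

Greedily combine the two least-frequent nodes:
merge s2(13) and s5(80): 93
merge s8(91) and 93: 184
merge s3(110) and s6(117): 227
merge s7(162) and s4(169): 331
merge 184 and s1(191): 375
merge 227 and 331: 558
merge 375 and 558: 933
Total encoded bits = sum of merged weights = 93 + 184 + 227 + 331 + 375 + 558 + 933 = 2701.

2701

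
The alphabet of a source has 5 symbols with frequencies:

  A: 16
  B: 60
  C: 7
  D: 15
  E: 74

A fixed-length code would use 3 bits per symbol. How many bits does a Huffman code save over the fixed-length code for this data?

186

Fixed-length: 3 bits × 172 symbols = 516 bits.
Huffman merges:
C(7) + D(15) → 22
A(16) + 22 → 38
38 + B(60) → 98
E(74) + 98 → 172
Huffman total = 22 + 38 + 98 + 172 = 330 bits.
Saving = 516 − 330 = 186 bits.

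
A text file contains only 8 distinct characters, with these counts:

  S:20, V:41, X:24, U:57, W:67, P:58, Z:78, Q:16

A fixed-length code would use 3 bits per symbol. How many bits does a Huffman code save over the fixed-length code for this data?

49

Fixed-length: 3 bits × 361 symbols = 1083 bits.
Huffman merges:
combine Q(16), S(20) → 36
combine X(24), 36 → 60
combine V(41), U(57) → 98
combine P(58), 60 → 118
combine W(67), Z(78) → 145
combine 98, 118 → 216
combine 145, 216 → 361
Huffman total = 36 + 60 + 98 + 118 + 145 + 216 + 361 = 1034 bits.
Saving = 1083 − 1034 = 49 bits.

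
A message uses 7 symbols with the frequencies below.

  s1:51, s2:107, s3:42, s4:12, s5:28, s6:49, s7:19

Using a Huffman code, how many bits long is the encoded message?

797

Build the Huffman tree bottom-up:
merge s4(12) and s7(19): 31
merge s5(28) and 31: 59
merge s3(42) and s6(49): 91
merge s1(51) and 59: 110
merge 91 and s2(107): 198
merge 110 and 198: 308
The encoded length is the sum of every internal node's weight: 31 + 59 + 91 + 110 + 198 + 308 = 797 bits.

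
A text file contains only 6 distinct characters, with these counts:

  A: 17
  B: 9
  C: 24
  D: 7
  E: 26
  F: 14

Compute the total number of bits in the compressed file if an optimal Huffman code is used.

240

Merge the two smallest weights repeatedly:
D(7) + B(9) → 16
F(14) + 16 → 30
A(17) + C(24) → 41
E(26) + 30 → 56
41 + 56 → 97
Total encoded bits = sum of merged weights = 16 + 30 + 41 + 56 + 97 = 240.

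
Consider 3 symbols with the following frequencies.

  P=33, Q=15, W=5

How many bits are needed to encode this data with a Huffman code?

73

Merge the two smallest weights repeatedly:
W(5) + Q(15) → 20
20 + P(33) → 53
Total encoded bits = sum of merged weights = 20 + 53 = 73.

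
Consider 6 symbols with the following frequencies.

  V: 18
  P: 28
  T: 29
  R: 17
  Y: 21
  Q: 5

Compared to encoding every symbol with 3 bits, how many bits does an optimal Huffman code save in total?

57

Fixed-length: 3 bits × 118 symbols = 354 bits.
Huffman merges:
merge Q(5) and R(17): 22
merge V(18) and Y(21): 39
merge 22 and P(28): 50
merge T(29) and 39: 68
merge 50 and 68: 118
Huffman total = 22 + 39 + 50 + 68 + 118 = 297 bits.
Saving = 354 − 297 = 57 bits.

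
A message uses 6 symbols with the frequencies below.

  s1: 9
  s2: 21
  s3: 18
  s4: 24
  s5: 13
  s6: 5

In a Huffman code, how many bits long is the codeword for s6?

Build the tree from the bottom:
s6(5) + s1(9) → 14
s5(13) + 14 → 27
s3(18) + s2(21) → 39
s4(24) + 27 → 51
39 + 51 → 90
The subtree containing s6 is merged 4 times, so code length = 4.

4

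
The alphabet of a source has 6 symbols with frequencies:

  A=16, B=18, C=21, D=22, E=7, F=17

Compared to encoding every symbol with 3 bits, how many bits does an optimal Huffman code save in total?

Fixed-length: 3 bits × 101 symbols = 303 bits.
Huffman merges:
combine E(7), A(16) → 23
combine F(17), B(18) → 35
combine C(21), D(22) → 43
combine 23, 35 → 58
combine 43, 58 → 101
Huffman total = 23 + 35 + 43 + 58 + 101 = 260 bits.
Saving = 303 − 260 = 43 bits.

43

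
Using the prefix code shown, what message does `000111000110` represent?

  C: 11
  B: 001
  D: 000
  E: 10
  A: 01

Read left to right; each codeword is recognised as soon as it completes (prefix code):
  000→D | 11→C | 10→E | 001→B | 10→E
Decoded message: DCEBE

DCEBE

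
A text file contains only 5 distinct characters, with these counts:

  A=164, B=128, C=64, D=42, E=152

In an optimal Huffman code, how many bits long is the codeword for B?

2

Repeatedly merge the two smallest:
D(42) + C(64) → 106
106 + B(128) → 234
E(152) + A(164) → 316
234 + 316 → 550
B sits 2 levels below the root, so its codeword is 2 bits.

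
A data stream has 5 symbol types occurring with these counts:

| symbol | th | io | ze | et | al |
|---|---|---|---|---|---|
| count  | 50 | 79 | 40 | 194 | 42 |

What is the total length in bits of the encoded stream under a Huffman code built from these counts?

Merge the two smallest weights repeatedly:
combine ze(40), al(42) → 82
combine th(50), io(79) → 129
combine 82, 129 → 211
combine et(194), 211 → 405
Each symbol's bit-cost is frequency × depth; summing gives 827 bits (equivalently 82 + 129 + 211 + 405).

827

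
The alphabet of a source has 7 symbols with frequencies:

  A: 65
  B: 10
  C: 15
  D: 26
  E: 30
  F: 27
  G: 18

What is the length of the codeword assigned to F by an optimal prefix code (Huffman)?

3

Repeatedly merge the two smallest:
B(10) + C(15) → 25
G(18) + 25 → 43
D(26) + F(27) → 53
E(30) + 43 → 73
53 + A(65) → 118
73 + 118 → 191
The subtree containing F is merged 3 times, so code length = 3.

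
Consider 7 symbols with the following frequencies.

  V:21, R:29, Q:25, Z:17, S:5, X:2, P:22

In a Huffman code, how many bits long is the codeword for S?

Huffman merges, smallest pair first:
merge X(2) and S(5): 7
merge 7 and Z(17): 24
merge V(21) and P(22): 43
merge 24 and Q(25): 49
merge R(29) and 43: 72
merge 49 and 72: 121
The subtree containing S is merged 4 times, so code length = 4.

4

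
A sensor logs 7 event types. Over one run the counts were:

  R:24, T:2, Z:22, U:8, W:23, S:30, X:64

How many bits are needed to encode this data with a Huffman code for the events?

Merge the two smallest weights repeatedly:
merge T(2) and U(8): 10
merge 10 and Z(22): 32
merge W(23) and R(24): 47
merge S(30) and 32: 62
merge 47 and 62: 109
merge X(64) and 109: 173
Total encoded bits = sum of merged weights = 10 + 32 + 47 + 62 + 109 + 173 = 433.

433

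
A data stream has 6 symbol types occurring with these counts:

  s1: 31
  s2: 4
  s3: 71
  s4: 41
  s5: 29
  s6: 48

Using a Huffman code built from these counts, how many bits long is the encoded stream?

Greedily combine the two least-frequent nodes:
combine s2(4), s5(29) → 33
combine s1(31), 33 → 64
combine s4(41), s6(48) → 89
combine 64, s3(71) → 135
combine 89, 135 → 224
Total encoded bits = sum of merged weights = 33 + 64 + 89 + 135 + 224 = 545.

545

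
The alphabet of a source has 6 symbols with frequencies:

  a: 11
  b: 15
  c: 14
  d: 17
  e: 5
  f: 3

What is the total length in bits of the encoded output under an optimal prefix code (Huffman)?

Merge the two smallest weights repeatedly:
combine f(3), e(5) → 8
combine 8, a(11) → 19
combine c(14), b(15) → 29
combine d(17), 19 → 36
combine 29, 36 → 65
Total encoded bits = sum of merged weights = 8 + 19 + 29 + 36 + 65 = 157.

157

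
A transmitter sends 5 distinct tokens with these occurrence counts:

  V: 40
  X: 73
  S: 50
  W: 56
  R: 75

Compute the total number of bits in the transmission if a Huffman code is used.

Build the Huffman tree bottom-up:
merge V(40) and S(50): 90
merge W(56) and X(73): 129
merge R(75) and 90: 165
merge 129 and 165: 294
Each symbol's bit-cost is frequency × depth; summing gives 678 bits (equivalently 90 + 129 + 165 + 294).

678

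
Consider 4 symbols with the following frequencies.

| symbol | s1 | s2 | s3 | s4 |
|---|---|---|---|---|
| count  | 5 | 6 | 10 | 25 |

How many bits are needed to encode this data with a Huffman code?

Merge the two smallest weights repeatedly:
s1(5) + s2(6) → 11
s3(10) + 11 → 21
21 + s4(25) → 46
Each symbol's bit-cost is frequency × depth; summing gives 78 bits (equivalently 11 + 21 + 46).

78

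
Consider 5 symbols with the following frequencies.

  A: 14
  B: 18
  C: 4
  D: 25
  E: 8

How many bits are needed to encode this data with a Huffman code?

Merge the two smallest weights repeatedly:
combine C(4), E(8) → 12
combine 12, A(14) → 26
combine B(18), D(25) → 43
combine 26, 43 → 69
The encoded length is the sum of every internal node's weight: 12 + 26 + 43 + 69 = 150 bits.

150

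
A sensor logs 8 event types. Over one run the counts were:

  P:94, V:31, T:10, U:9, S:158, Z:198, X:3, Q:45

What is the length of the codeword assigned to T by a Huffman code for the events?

6

Huffman merges, smallest pair first:
X(3) + U(9) → 12
T(10) + 12 → 22
22 + V(31) → 53
Q(45) + 53 → 98
P(94) + 98 → 192
S(158) + 192 → 350
Z(198) + 350 → 548
The subtree containing T is merged 6 times, so code length = 6.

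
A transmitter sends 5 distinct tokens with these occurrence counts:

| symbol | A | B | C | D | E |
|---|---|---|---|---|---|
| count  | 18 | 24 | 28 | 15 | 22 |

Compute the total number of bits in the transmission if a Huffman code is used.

Build the Huffman tree bottom-up:
D(15) + A(18) → 33
E(22) + B(24) → 46
C(28) + 33 → 61
46 + 61 → 107
The encoded length is the sum of every internal node's weight: 33 + 46 + 61 + 107 = 247 bits.

247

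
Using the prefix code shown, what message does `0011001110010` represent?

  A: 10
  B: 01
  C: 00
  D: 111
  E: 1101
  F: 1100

CFDCA

Read left to right; each codeword is recognised as soon as it completes (prefix code):
  00→C | 1100→F | 111→D | 00→C | 10→A
Decoded message: CFDCA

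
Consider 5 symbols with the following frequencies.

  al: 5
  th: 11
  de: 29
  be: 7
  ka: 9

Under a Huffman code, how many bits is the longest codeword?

Merge the two lowest-weight nodes at each step:
al(5) + be(7) → 12
ka(9) + th(11) → 20
12 + 20 → 32
de(29) + 32 → 61
The first pair merged (al, be) ends up deepest, at depth 3.

3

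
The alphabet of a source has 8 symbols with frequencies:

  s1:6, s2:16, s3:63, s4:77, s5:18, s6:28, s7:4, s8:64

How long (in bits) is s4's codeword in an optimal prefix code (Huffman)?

Build the tree from the bottom:
s7(4) + s1(6) → 10
10 + s2(16) → 26
s5(18) + 26 → 44
s6(28) + 44 → 72
s3(63) + s8(64) → 127
72 + s4(77) → 149
127 + 149 → 276
s4 sits 2 levels below the root, so its codeword is 2 bits.

2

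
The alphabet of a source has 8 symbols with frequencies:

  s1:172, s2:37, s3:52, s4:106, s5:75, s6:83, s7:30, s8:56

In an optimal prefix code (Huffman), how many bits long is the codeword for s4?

Huffman merges, smallest pair first:
s7(30) + s2(37) → 67
s3(52) + s8(56) → 108
67 + s5(75) → 142
s6(83) + s4(106) → 189
108 + 142 → 250
s1(172) + 189 → 361
250 + 361 → 611
s4 sits 3 levels below the root, so its codeword is 3 bits.

3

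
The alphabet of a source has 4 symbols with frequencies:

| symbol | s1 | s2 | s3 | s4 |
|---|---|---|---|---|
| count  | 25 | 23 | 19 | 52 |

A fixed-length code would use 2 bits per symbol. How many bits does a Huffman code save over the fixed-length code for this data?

10

Fixed-length: 2 bits × 119 symbols = 238 bits.
Huffman merges:
s3(19) + s2(23) → 42
s1(25) + 42 → 67
s4(52) + 67 → 119
Huffman total = 42 + 67 + 119 = 228 bits.
Saving = 238 − 228 = 10 bits.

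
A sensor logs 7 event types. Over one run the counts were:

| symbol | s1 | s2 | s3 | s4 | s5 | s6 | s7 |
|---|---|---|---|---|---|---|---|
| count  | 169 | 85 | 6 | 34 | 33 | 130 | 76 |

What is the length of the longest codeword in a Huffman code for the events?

5

Merge the two lowest-weight nodes at each step:
merge s3(6) and s5(33): 39
merge s4(34) and 39: 73
merge 73 and s7(76): 149
merge s2(85) and s6(130): 215
merge 149 and s1(169): 318
merge 215 and 318: 533
The rarest symbols sit at the bottom; the longest codeword is 5 bits.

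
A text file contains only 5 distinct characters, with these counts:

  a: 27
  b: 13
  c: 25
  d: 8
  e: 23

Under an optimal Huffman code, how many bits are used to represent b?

Build the tree from the bottom:
merge d(8) and b(13): 21
merge 21 and e(23): 44
merge c(25) and a(27): 52
merge 44 and 52: 96
The subtree containing b is merged 3 times, so code length = 3.

3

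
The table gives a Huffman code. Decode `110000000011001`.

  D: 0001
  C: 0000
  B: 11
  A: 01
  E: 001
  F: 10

Read left to right; each codeword is recognised as soon as it completes (prefix code):
  11→B | 0000→C | 0000→C | 11→B | 001→E
Decoded message: BCCBE

BCCBE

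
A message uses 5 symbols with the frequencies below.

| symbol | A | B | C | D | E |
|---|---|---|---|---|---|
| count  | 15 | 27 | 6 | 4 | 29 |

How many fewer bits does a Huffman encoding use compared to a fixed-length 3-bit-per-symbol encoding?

Fixed-length: 3 bits × 81 symbols = 243 bits.
Huffman merges:
merge D(4) and C(6): 10
merge 10 and A(15): 25
merge 25 and B(27): 52
merge E(29) and 52: 81
Huffman total = 10 + 25 + 52 + 81 = 168 bits.
Saving = 243 − 168 = 75 bits.

75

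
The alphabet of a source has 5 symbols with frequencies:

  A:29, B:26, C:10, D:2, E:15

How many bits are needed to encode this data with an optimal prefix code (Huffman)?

174

Greedily combine the two least-frequent nodes:
D(2) + C(10) → 12
12 + E(15) → 27
B(26) + 27 → 53
A(29) + 53 → 82
Total encoded bits = sum of merged weights = 12 + 27 + 53 + 82 = 174.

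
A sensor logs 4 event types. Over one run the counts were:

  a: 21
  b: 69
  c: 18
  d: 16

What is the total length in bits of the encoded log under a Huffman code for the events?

213

Build the Huffman tree bottom-up:
d(16) + c(18) → 34
a(21) + 34 → 55
55 + b(69) → 124
Total encoded bits = sum of merged weights = 34 + 55 + 124 = 213.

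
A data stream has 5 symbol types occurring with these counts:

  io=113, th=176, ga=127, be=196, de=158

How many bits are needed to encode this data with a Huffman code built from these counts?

Greedily combine the two least-frequent nodes:
combine io(113), ga(127) → 240
combine de(158), th(176) → 334
combine be(196), 240 → 436
combine 334, 436 → 770
The encoded length is the sum of every internal node's weight: 240 + 334 + 436 + 770 = 1780 bits.

1780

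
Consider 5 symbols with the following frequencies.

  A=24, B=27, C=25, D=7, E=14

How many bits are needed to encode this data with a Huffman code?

Greedily combine the two least-frequent nodes:
combine D(7), E(14) → 21
combine 21, A(24) → 45
combine C(25), B(27) → 52
combine 45, 52 → 97
The encoded length is the sum of every internal node's weight: 21 + 45 + 52 + 97 = 215 bits.

215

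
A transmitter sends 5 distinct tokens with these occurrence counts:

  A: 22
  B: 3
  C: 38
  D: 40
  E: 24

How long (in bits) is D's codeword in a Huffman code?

2

Repeatedly merge the two smallest:
B(3) + A(22) → 25
E(24) + 25 → 49
C(38) + D(40) → 78
49 + 78 → 127
The subtree containing D is merged 2 times, so code length = 2.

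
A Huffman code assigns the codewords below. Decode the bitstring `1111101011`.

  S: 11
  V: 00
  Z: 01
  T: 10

SSTTS

Read left to right; each codeword is recognised as soon as it completes (prefix code):
  11→S | 11→S | 10→T | 10→T | 11→S
Decoded message: SSTTS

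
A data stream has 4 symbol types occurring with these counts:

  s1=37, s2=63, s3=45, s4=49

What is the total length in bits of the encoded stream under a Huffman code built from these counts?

Build the Huffman tree bottom-up:
merge s1(37) and s3(45): 82
merge s4(49) and s2(63): 112
merge 82 and 112: 194
The encoded length is the sum of every internal node's weight: 82 + 112 + 194 = 388 bits.

388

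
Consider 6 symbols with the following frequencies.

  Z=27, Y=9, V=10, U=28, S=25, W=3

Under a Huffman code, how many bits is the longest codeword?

4

Merge the two lowest-weight nodes at each step:
merge W(3) and Y(9): 12
merge V(10) and 12: 22
merge 22 and S(25): 47
merge Z(27) and U(28): 55
merge 47 and 55: 102
The rarest symbols sit at the bottom; the longest codeword is 4 bits.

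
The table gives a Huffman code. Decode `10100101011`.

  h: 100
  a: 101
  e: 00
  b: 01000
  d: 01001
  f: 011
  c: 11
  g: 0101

aeaf

Read left to right; each codeword is recognised as soon as it completes (prefix code):
  101→a | 00→e | 101→a | 011→f
Decoded message: aeaf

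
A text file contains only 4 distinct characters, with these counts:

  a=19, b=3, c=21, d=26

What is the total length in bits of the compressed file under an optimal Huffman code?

134

Merge the two smallest weights repeatedly:
b(3) + a(19) → 22
c(21) + 22 → 43
d(26) + 43 → 69
The encoded length is the sum of every internal node's weight: 22 + 43 + 69 = 134 bits.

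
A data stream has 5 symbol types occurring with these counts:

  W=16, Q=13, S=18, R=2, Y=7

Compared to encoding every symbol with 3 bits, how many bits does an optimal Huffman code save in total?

47

Fixed-length: 3 bits × 56 symbols = 168 bits.
Huffman merges:
merge R(2) and Y(7): 9
merge 9 and Q(13): 22
merge W(16) and S(18): 34
merge 22 and 34: 56
Huffman total = 9 + 22 + 34 + 56 = 121 bits.
Saving = 168 − 121 = 47 bits.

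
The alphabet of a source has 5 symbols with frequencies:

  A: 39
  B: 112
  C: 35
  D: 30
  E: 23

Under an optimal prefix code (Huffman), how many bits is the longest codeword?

3

Merge the two lowest-weight nodes at each step:
combine E(23), D(30) → 53
combine C(35), A(39) → 74
combine 53, 74 → 127
combine B(112), 127 → 239
The rarest symbols sit at the bottom; the longest codeword is 3 bits.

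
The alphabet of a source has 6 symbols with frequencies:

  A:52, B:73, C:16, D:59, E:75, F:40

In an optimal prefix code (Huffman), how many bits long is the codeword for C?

4

Huffman merges, smallest pair first:
merge C(16) and F(40): 56
merge A(52) and 56: 108
merge D(59) and B(73): 132
merge E(75) and 108: 183
merge 132 and 183: 315
The subtree containing C is merged 4 times, so code length = 4.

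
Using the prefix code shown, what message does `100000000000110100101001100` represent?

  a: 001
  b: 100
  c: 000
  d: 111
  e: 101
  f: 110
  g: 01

Read left to right; each codeword is recognised as soon as it completes (prefix code):
  100→b | 000→c | 000→c | 000→c | 110→f | 100→b | 101→e | 001→a | 100→b
Decoded message: bcccfbeab

bcccfbeab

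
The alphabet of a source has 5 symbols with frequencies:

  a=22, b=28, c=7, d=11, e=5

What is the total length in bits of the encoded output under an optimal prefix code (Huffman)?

Merge the two smallest weights repeatedly:
merge e(5) and c(7): 12
merge d(11) and 12: 23
merge a(22) and 23: 45
merge b(28) and 45: 73
Each symbol's bit-cost is frequency × depth; summing gives 153 bits (equivalently 12 + 23 + 45 + 73).

153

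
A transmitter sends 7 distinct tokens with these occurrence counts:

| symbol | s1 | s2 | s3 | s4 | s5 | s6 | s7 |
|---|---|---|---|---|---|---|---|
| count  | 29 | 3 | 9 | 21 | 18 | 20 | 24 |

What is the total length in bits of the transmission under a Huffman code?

331

Build the Huffman tree bottom-up:
merge s2(3) and s3(9): 12
merge 12 and s5(18): 30
merge s6(20) and s4(21): 41
merge s7(24) and s1(29): 53
merge 30 and 41: 71
merge 53 and 71: 124
Total encoded bits = sum of merged weights = 12 + 30 + 41 + 53 + 71 + 124 = 331.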